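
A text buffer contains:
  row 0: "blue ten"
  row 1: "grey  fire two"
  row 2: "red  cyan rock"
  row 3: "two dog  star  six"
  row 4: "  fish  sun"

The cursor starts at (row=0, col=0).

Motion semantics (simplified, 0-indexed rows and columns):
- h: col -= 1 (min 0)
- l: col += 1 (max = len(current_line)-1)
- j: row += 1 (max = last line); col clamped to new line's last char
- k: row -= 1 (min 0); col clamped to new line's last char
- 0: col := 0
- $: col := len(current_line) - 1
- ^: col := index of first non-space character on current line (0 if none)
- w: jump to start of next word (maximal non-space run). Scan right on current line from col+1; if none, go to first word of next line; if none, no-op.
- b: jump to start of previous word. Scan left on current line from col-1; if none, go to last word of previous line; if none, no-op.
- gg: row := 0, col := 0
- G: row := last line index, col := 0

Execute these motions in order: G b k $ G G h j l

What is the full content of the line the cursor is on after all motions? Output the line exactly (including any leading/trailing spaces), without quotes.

Answer:   fish  sun

Derivation:
After 1 (G): row=4 col=0 char='_'
After 2 (b): row=3 col=15 char='s'
After 3 (k): row=2 col=13 char='k'
After 4 ($): row=2 col=13 char='k'
After 5 (G): row=4 col=0 char='_'
After 6 (G): row=4 col=0 char='_'
After 7 (h): row=4 col=0 char='_'
After 8 (j): row=4 col=0 char='_'
After 9 (l): row=4 col=1 char='_'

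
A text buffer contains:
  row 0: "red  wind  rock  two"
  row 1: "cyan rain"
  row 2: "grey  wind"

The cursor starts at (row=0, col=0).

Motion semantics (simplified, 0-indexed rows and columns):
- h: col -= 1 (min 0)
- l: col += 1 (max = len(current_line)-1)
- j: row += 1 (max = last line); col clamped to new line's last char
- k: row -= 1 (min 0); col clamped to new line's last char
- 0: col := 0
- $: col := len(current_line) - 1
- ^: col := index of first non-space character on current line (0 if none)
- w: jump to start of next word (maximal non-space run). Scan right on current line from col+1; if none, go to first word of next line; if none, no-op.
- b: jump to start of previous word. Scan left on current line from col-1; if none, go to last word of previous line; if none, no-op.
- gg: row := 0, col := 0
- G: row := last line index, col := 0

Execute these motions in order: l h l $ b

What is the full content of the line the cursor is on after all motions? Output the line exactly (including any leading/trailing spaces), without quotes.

After 1 (l): row=0 col=1 char='e'
After 2 (h): row=0 col=0 char='r'
After 3 (l): row=0 col=1 char='e'
After 4 ($): row=0 col=19 char='o'
After 5 (b): row=0 col=17 char='t'

Answer: red  wind  rock  two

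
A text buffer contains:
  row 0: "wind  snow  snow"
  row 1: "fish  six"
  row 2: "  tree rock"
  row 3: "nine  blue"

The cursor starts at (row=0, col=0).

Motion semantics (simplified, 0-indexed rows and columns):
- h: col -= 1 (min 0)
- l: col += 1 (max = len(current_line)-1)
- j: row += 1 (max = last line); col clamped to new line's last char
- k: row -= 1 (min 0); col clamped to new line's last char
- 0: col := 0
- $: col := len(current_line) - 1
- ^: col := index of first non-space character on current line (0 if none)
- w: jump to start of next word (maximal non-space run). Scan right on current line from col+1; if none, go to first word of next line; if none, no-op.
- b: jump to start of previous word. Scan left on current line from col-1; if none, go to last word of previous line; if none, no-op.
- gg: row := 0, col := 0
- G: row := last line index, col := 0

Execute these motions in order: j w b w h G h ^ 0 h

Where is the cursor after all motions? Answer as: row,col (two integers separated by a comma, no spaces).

Answer: 3,0

Derivation:
After 1 (j): row=1 col=0 char='f'
After 2 (w): row=1 col=6 char='s'
After 3 (b): row=1 col=0 char='f'
After 4 (w): row=1 col=6 char='s'
After 5 (h): row=1 col=5 char='_'
After 6 (G): row=3 col=0 char='n'
After 7 (h): row=3 col=0 char='n'
After 8 (^): row=3 col=0 char='n'
After 9 (0): row=3 col=0 char='n'
After 10 (h): row=3 col=0 char='n'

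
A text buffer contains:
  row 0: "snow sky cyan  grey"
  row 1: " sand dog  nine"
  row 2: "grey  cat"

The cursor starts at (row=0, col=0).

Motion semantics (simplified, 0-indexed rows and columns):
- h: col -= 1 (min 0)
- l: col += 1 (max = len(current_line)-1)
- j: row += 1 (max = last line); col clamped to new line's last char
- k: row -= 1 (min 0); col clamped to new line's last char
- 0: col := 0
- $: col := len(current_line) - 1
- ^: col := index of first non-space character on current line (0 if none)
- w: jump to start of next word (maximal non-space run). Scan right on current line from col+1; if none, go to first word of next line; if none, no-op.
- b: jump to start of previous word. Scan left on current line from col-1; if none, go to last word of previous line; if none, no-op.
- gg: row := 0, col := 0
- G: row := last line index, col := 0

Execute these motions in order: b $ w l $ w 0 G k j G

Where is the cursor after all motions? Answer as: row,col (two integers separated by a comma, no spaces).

After 1 (b): row=0 col=0 char='s'
After 2 ($): row=0 col=18 char='y'
After 3 (w): row=1 col=1 char='s'
After 4 (l): row=1 col=2 char='a'
After 5 ($): row=1 col=14 char='e'
After 6 (w): row=2 col=0 char='g'
After 7 (0): row=2 col=0 char='g'
After 8 (G): row=2 col=0 char='g'
After 9 (k): row=1 col=0 char='_'
After 10 (j): row=2 col=0 char='g'
After 11 (G): row=2 col=0 char='g'

Answer: 2,0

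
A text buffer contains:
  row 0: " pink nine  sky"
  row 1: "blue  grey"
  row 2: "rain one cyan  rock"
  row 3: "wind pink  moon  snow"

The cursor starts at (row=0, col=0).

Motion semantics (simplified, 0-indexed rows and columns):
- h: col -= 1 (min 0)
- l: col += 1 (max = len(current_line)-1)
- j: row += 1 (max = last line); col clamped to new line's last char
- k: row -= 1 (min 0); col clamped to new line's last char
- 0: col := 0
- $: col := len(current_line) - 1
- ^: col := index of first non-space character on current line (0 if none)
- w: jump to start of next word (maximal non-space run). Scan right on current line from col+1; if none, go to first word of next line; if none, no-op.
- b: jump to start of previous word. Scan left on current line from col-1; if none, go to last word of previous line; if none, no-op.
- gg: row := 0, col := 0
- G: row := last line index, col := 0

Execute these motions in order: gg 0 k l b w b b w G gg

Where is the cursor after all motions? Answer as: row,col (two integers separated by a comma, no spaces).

After 1 (gg): row=0 col=0 char='_'
After 2 (0): row=0 col=0 char='_'
After 3 (k): row=0 col=0 char='_'
After 4 (l): row=0 col=1 char='p'
After 5 (b): row=0 col=1 char='p'
After 6 (w): row=0 col=6 char='n'
After 7 (b): row=0 col=1 char='p'
After 8 (b): row=0 col=1 char='p'
After 9 (w): row=0 col=6 char='n'
After 10 (G): row=3 col=0 char='w'
After 11 (gg): row=0 col=0 char='_'

Answer: 0,0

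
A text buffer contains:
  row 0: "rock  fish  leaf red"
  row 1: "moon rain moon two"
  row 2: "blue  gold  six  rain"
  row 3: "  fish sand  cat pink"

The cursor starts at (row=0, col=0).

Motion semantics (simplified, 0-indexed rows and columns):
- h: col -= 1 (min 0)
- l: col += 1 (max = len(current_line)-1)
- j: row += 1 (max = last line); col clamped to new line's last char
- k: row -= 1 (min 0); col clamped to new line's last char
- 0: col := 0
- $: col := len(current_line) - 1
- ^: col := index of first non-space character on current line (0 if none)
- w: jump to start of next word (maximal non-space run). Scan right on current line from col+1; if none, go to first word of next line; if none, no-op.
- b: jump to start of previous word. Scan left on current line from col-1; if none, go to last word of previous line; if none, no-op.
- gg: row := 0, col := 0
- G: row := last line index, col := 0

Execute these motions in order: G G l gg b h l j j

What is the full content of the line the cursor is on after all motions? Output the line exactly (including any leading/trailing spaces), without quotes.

Answer: blue  gold  six  rain

Derivation:
After 1 (G): row=3 col=0 char='_'
After 2 (G): row=3 col=0 char='_'
After 3 (l): row=3 col=1 char='_'
After 4 (gg): row=0 col=0 char='r'
After 5 (b): row=0 col=0 char='r'
After 6 (h): row=0 col=0 char='r'
After 7 (l): row=0 col=1 char='o'
After 8 (j): row=1 col=1 char='o'
After 9 (j): row=2 col=1 char='l'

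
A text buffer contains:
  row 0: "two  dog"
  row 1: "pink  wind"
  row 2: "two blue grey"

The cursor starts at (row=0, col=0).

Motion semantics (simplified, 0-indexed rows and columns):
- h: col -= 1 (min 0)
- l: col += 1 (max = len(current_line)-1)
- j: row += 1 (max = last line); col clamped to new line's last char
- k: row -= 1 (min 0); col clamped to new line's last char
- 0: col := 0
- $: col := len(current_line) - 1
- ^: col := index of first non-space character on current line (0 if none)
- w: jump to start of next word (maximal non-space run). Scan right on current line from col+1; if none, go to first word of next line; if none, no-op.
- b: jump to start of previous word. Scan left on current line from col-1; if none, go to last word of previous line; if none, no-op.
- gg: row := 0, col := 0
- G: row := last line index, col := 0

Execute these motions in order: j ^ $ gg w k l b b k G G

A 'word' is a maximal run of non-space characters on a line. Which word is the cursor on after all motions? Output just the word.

After 1 (j): row=1 col=0 char='p'
After 2 (^): row=1 col=0 char='p'
After 3 ($): row=1 col=9 char='d'
After 4 (gg): row=0 col=0 char='t'
After 5 (w): row=0 col=5 char='d'
After 6 (k): row=0 col=5 char='d'
After 7 (l): row=0 col=6 char='o'
After 8 (b): row=0 col=5 char='d'
After 9 (b): row=0 col=0 char='t'
After 10 (k): row=0 col=0 char='t'
After 11 (G): row=2 col=0 char='t'
After 12 (G): row=2 col=0 char='t'

Answer: two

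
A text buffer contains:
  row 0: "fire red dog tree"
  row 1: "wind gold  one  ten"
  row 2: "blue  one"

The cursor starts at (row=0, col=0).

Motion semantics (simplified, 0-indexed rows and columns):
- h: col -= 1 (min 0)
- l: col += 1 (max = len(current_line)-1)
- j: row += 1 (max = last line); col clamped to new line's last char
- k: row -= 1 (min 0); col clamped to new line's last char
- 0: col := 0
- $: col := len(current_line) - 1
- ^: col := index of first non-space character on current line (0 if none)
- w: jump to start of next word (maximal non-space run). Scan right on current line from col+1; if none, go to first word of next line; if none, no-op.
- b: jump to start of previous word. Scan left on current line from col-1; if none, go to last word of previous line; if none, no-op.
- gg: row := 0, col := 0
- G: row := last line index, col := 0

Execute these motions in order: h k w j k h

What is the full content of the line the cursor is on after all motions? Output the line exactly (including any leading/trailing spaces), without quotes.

After 1 (h): row=0 col=0 char='f'
After 2 (k): row=0 col=0 char='f'
After 3 (w): row=0 col=5 char='r'
After 4 (j): row=1 col=5 char='g'
After 5 (k): row=0 col=5 char='r'
After 6 (h): row=0 col=4 char='_'

Answer: fire red dog tree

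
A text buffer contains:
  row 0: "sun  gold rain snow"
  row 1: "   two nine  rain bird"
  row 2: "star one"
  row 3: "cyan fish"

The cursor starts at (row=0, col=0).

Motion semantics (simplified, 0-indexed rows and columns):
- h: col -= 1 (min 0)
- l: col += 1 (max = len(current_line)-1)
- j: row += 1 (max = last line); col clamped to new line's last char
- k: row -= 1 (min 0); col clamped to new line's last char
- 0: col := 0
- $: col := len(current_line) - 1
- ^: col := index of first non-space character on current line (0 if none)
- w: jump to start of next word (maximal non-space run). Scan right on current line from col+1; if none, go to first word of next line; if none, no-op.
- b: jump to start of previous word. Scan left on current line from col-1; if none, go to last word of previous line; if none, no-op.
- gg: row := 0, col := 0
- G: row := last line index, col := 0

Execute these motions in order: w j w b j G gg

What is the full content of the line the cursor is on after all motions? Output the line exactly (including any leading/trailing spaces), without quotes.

Answer: sun  gold rain snow

Derivation:
After 1 (w): row=0 col=5 char='g'
After 2 (j): row=1 col=5 char='o'
After 3 (w): row=1 col=7 char='n'
After 4 (b): row=1 col=3 char='t'
After 5 (j): row=2 col=3 char='r'
After 6 (G): row=3 col=0 char='c'
After 7 (gg): row=0 col=0 char='s'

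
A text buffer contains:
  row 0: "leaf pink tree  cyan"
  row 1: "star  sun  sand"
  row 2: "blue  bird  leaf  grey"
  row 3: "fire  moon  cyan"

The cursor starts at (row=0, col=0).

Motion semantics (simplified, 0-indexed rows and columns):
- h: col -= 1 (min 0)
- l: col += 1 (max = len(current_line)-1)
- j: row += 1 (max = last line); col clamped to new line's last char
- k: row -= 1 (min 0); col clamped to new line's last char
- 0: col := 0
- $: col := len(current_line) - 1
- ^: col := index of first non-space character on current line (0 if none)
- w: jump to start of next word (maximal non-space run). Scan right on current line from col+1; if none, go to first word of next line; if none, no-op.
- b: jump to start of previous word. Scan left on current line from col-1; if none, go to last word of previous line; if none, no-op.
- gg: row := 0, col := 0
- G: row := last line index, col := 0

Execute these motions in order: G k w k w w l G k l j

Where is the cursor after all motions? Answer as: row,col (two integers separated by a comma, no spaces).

Answer: 3,1

Derivation:
After 1 (G): row=3 col=0 char='f'
After 2 (k): row=2 col=0 char='b'
After 3 (w): row=2 col=6 char='b'
After 4 (k): row=1 col=6 char='s'
After 5 (w): row=1 col=11 char='s'
After 6 (w): row=2 col=0 char='b'
After 7 (l): row=2 col=1 char='l'
After 8 (G): row=3 col=0 char='f'
After 9 (k): row=2 col=0 char='b'
After 10 (l): row=2 col=1 char='l'
After 11 (j): row=3 col=1 char='i'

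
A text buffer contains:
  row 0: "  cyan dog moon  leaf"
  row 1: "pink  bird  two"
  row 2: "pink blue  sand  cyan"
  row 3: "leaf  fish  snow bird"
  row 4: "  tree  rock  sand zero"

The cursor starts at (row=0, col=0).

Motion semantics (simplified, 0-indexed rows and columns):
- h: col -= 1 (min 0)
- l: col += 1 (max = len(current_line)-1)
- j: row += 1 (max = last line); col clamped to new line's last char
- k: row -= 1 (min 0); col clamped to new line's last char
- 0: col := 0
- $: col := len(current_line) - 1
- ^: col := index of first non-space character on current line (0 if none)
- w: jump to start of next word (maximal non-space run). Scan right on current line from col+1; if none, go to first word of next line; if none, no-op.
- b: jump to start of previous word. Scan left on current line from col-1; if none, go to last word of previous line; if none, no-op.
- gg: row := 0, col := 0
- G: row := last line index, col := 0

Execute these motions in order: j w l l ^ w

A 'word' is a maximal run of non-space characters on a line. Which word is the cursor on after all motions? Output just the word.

After 1 (j): row=1 col=0 char='p'
After 2 (w): row=1 col=6 char='b'
After 3 (l): row=1 col=7 char='i'
After 4 (l): row=1 col=8 char='r'
After 5 (^): row=1 col=0 char='p'
After 6 (w): row=1 col=6 char='b'

Answer: bird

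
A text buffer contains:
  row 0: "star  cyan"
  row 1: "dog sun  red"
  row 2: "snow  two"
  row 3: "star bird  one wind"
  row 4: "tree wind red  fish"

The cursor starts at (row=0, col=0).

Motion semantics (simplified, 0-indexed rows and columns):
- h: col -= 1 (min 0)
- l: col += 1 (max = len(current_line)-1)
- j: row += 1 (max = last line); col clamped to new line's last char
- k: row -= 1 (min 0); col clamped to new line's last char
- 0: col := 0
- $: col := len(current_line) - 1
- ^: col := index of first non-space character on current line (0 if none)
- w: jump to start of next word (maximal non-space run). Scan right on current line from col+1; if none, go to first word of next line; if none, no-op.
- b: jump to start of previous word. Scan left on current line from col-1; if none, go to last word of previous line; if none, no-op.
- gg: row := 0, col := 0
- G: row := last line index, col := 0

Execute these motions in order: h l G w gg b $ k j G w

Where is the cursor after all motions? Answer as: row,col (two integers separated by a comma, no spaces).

Answer: 4,5

Derivation:
After 1 (h): row=0 col=0 char='s'
After 2 (l): row=0 col=1 char='t'
After 3 (G): row=4 col=0 char='t'
After 4 (w): row=4 col=5 char='w'
After 5 (gg): row=0 col=0 char='s'
After 6 (b): row=0 col=0 char='s'
After 7 ($): row=0 col=9 char='n'
After 8 (k): row=0 col=9 char='n'
After 9 (j): row=1 col=9 char='r'
After 10 (G): row=4 col=0 char='t'
After 11 (w): row=4 col=5 char='w'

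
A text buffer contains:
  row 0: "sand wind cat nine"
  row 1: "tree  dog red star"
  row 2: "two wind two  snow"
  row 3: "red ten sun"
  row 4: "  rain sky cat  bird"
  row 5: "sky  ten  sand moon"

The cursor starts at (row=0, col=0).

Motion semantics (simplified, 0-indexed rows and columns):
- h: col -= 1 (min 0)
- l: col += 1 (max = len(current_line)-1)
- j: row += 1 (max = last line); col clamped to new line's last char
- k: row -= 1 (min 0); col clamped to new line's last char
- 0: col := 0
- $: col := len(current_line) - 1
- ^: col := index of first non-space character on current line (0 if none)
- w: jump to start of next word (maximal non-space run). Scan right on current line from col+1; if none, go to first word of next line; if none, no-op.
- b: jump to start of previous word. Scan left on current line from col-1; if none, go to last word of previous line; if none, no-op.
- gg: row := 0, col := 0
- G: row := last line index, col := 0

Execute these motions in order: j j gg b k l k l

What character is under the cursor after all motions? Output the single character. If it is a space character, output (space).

Answer: n

Derivation:
After 1 (j): row=1 col=0 char='t'
After 2 (j): row=2 col=0 char='t'
After 3 (gg): row=0 col=0 char='s'
After 4 (b): row=0 col=0 char='s'
After 5 (k): row=0 col=0 char='s'
After 6 (l): row=0 col=1 char='a'
After 7 (k): row=0 col=1 char='a'
After 8 (l): row=0 col=2 char='n'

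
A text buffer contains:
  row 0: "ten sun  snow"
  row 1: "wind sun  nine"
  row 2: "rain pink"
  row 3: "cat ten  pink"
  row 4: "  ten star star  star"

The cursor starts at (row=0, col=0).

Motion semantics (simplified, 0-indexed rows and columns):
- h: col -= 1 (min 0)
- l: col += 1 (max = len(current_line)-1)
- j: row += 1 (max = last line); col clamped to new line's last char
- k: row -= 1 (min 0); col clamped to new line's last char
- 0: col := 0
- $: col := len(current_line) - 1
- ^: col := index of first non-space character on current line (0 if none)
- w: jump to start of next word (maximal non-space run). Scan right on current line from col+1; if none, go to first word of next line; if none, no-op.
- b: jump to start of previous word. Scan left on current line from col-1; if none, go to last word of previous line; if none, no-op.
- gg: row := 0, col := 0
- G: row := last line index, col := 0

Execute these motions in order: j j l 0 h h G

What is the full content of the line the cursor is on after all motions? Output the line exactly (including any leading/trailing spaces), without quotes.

After 1 (j): row=1 col=0 char='w'
After 2 (j): row=2 col=0 char='r'
After 3 (l): row=2 col=1 char='a'
After 4 (0): row=2 col=0 char='r'
After 5 (h): row=2 col=0 char='r'
After 6 (h): row=2 col=0 char='r'
After 7 (G): row=4 col=0 char='_'

Answer:   ten star star  star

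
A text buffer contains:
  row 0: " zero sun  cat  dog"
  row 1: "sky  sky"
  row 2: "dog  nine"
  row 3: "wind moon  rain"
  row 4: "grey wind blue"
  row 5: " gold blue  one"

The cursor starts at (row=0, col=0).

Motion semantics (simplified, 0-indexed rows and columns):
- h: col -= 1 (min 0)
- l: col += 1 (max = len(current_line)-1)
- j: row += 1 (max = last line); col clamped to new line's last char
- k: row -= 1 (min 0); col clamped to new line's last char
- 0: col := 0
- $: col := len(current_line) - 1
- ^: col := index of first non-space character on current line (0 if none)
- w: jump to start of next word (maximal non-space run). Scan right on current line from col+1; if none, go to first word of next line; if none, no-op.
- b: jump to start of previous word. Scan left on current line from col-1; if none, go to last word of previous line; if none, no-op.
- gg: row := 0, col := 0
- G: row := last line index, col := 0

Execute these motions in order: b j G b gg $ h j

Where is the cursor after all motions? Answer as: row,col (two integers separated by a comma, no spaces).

Answer: 1,7

Derivation:
After 1 (b): row=0 col=0 char='_'
After 2 (j): row=1 col=0 char='s'
After 3 (G): row=5 col=0 char='_'
After 4 (b): row=4 col=10 char='b'
After 5 (gg): row=0 col=0 char='_'
After 6 ($): row=0 col=18 char='g'
After 7 (h): row=0 col=17 char='o'
After 8 (j): row=1 col=7 char='y'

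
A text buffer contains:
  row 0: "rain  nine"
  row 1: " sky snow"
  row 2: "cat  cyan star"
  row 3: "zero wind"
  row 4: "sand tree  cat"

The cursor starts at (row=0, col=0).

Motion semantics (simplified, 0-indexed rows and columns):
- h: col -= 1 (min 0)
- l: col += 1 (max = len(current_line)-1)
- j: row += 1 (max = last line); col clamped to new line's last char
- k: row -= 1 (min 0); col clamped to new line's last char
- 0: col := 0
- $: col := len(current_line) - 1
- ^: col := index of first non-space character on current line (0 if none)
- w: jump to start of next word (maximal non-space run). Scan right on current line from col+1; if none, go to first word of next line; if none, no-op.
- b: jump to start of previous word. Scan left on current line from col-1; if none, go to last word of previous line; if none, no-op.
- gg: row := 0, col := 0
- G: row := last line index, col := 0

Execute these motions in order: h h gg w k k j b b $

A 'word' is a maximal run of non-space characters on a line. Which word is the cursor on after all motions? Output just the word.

After 1 (h): row=0 col=0 char='r'
After 2 (h): row=0 col=0 char='r'
After 3 (gg): row=0 col=0 char='r'
After 4 (w): row=0 col=6 char='n'
After 5 (k): row=0 col=6 char='n'
After 6 (k): row=0 col=6 char='n'
After 7 (j): row=1 col=6 char='n'
After 8 (b): row=1 col=5 char='s'
After 9 (b): row=1 col=1 char='s'
After 10 ($): row=1 col=8 char='w'

Answer: snow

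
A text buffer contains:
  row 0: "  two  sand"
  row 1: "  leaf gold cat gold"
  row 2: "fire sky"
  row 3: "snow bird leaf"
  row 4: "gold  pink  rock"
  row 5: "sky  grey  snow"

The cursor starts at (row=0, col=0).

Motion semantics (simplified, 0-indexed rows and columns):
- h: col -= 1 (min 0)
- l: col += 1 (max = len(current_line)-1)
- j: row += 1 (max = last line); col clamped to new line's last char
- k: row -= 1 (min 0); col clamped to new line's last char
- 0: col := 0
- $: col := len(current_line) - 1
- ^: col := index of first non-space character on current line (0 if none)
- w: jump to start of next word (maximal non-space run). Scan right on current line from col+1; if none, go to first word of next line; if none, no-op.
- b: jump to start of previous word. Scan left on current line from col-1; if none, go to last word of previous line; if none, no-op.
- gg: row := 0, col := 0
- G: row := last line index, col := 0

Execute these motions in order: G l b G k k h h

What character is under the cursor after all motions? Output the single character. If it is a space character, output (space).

After 1 (G): row=5 col=0 char='s'
After 2 (l): row=5 col=1 char='k'
After 3 (b): row=5 col=0 char='s'
After 4 (G): row=5 col=0 char='s'
After 5 (k): row=4 col=0 char='g'
After 6 (k): row=3 col=0 char='s'
After 7 (h): row=3 col=0 char='s'
After 8 (h): row=3 col=0 char='s'

Answer: s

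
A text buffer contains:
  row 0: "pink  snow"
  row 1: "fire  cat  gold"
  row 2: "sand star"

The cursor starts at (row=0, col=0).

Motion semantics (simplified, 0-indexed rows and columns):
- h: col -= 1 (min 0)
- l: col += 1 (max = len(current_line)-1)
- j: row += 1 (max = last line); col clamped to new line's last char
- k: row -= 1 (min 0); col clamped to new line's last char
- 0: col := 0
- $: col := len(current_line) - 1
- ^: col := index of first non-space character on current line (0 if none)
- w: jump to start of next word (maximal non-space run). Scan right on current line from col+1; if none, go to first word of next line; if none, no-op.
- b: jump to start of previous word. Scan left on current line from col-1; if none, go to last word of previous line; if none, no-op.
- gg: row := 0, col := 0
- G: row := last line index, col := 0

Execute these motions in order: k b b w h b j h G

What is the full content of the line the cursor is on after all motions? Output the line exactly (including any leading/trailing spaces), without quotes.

After 1 (k): row=0 col=0 char='p'
After 2 (b): row=0 col=0 char='p'
After 3 (b): row=0 col=0 char='p'
After 4 (w): row=0 col=6 char='s'
After 5 (h): row=0 col=5 char='_'
After 6 (b): row=0 col=0 char='p'
After 7 (j): row=1 col=0 char='f'
After 8 (h): row=1 col=0 char='f'
After 9 (G): row=2 col=0 char='s'

Answer: sand star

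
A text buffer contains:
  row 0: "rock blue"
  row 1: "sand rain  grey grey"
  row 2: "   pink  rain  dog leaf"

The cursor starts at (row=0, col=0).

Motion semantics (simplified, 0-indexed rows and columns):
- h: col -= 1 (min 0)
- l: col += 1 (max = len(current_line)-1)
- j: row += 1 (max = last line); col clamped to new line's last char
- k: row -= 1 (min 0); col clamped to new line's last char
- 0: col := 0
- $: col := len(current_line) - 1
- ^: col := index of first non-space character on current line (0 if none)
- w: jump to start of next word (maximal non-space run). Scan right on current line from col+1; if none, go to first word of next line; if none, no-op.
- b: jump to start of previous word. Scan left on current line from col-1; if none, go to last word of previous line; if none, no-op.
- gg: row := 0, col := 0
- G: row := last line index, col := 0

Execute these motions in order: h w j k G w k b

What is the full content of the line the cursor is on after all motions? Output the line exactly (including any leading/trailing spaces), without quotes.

After 1 (h): row=0 col=0 char='r'
After 2 (w): row=0 col=5 char='b'
After 3 (j): row=1 col=5 char='r'
After 4 (k): row=0 col=5 char='b'
After 5 (G): row=2 col=0 char='_'
After 6 (w): row=2 col=3 char='p'
After 7 (k): row=1 col=3 char='d'
After 8 (b): row=1 col=0 char='s'

Answer: sand rain  grey grey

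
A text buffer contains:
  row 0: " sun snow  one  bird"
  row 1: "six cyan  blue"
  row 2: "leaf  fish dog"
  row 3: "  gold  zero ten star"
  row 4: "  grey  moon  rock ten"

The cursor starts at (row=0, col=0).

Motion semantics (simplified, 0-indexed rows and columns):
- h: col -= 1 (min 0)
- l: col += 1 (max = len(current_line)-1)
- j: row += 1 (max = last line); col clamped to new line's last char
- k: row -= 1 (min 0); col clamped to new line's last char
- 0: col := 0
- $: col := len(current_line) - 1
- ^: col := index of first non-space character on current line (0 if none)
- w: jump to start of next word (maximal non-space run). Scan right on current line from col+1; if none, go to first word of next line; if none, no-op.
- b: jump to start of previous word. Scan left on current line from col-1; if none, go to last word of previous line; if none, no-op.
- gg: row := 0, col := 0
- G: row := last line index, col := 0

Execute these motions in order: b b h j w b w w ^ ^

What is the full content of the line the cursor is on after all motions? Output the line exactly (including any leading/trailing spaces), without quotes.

Answer: six cyan  blue

Derivation:
After 1 (b): row=0 col=0 char='_'
After 2 (b): row=0 col=0 char='_'
After 3 (h): row=0 col=0 char='_'
After 4 (j): row=1 col=0 char='s'
After 5 (w): row=1 col=4 char='c'
After 6 (b): row=1 col=0 char='s'
After 7 (w): row=1 col=4 char='c'
After 8 (w): row=1 col=10 char='b'
After 9 (^): row=1 col=0 char='s'
After 10 (^): row=1 col=0 char='s'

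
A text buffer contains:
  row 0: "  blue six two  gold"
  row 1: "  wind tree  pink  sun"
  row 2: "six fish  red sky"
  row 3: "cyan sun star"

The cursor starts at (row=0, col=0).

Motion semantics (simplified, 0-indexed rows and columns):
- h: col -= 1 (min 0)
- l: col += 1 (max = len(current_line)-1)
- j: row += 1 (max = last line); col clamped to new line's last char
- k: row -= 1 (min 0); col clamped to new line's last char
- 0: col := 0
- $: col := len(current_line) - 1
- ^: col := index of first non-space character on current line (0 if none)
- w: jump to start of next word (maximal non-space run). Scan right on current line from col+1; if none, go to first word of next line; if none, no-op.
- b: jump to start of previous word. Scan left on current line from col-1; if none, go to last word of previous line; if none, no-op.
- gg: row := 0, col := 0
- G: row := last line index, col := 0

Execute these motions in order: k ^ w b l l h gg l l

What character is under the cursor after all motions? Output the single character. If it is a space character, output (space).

Answer: b

Derivation:
After 1 (k): row=0 col=0 char='_'
After 2 (^): row=0 col=2 char='b'
After 3 (w): row=0 col=7 char='s'
After 4 (b): row=0 col=2 char='b'
After 5 (l): row=0 col=3 char='l'
After 6 (l): row=0 col=4 char='u'
After 7 (h): row=0 col=3 char='l'
After 8 (gg): row=0 col=0 char='_'
After 9 (l): row=0 col=1 char='_'
After 10 (l): row=0 col=2 char='b'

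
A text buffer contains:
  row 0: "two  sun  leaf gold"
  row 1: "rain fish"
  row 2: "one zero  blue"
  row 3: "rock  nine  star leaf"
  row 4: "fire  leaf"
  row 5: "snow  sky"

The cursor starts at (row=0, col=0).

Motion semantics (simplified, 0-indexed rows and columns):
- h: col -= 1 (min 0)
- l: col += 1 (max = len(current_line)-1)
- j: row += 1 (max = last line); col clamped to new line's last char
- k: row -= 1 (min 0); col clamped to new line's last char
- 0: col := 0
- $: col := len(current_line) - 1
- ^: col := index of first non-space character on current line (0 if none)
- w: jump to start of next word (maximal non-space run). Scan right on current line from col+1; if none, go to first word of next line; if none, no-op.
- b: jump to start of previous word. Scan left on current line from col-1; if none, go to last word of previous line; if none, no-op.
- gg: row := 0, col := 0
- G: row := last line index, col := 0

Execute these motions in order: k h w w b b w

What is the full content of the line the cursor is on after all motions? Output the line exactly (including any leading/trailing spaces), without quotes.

After 1 (k): row=0 col=0 char='t'
After 2 (h): row=0 col=0 char='t'
After 3 (w): row=0 col=5 char='s'
After 4 (w): row=0 col=10 char='l'
After 5 (b): row=0 col=5 char='s'
After 6 (b): row=0 col=0 char='t'
After 7 (w): row=0 col=5 char='s'

Answer: two  sun  leaf gold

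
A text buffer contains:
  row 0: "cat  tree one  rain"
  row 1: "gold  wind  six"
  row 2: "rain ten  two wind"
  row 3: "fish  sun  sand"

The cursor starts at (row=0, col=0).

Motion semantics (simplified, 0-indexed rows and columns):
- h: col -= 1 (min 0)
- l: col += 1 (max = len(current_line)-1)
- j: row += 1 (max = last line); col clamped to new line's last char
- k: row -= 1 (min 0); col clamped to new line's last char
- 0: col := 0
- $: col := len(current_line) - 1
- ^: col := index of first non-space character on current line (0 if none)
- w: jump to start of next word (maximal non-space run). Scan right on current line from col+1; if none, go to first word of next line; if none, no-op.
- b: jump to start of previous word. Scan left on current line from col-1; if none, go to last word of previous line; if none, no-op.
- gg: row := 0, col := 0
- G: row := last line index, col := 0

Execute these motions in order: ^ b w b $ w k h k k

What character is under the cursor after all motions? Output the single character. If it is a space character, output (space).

After 1 (^): row=0 col=0 char='c'
After 2 (b): row=0 col=0 char='c'
After 3 (w): row=0 col=5 char='t'
After 4 (b): row=0 col=0 char='c'
After 5 ($): row=0 col=18 char='n'
After 6 (w): row=1 col=0 char='g'
After 7 (k): row=0 col=0 char='c'
After 8 (h): row=0 col=0 char='c'
After 9 (k): row=0 col=0 char='c'
After 10 (k): row=0 col=0 char='c'

Answer: c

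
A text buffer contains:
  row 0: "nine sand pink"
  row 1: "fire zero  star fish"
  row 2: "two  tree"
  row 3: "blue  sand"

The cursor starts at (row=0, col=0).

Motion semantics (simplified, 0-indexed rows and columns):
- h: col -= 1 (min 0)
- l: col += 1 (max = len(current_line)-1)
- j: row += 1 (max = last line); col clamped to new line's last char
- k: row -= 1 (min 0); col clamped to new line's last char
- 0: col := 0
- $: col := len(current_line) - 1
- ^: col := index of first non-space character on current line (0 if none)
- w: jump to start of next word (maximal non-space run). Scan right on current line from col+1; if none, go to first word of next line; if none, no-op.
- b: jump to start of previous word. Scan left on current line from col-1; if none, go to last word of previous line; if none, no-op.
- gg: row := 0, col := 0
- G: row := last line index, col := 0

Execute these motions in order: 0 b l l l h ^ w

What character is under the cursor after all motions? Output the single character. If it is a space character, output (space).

After 1 (0): row=0 col=0 char='n'
After 2 (b): row=0 col=0 char='n'
After 3 (l): row=0 col=1 char='i'
After 4 (l): row=0 col=2 char='n'
After 5 (l): row=0 col=3 char='e'
After 6 (h): row=0 col=2 char='n'
After 7 (^): row=0 col=0 char='n'
After 8 (w): row=0 col=5 char='s'

Answer: s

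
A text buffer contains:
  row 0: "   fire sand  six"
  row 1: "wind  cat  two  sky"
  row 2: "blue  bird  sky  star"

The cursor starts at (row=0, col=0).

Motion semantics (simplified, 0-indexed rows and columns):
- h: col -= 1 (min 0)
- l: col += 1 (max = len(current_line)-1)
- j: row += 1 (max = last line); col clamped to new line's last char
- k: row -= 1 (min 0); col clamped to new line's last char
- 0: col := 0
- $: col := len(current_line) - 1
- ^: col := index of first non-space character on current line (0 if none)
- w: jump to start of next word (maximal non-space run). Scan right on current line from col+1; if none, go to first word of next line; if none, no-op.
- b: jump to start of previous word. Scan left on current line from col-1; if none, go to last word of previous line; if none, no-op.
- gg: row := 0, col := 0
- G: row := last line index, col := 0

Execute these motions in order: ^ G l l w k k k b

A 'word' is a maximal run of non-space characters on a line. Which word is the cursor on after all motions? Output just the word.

After 1 (^): row=0 col=3 char='f'
After 2 (G): row=2 col=0 char='b'
After 3 (l): row=2 col=1 char='l'
After 4 (l): row=2 col=2 char='u'
After 5 (w): row=2 col=6 char='b'
After 6 (k): row=1 col=6 char='c'
After 7 (k): row=0 col=6 char='e'
After 8 (k): row=0 col=6 char='e'
After 9 (b): row=0 col=3 char='f'

Answer: fire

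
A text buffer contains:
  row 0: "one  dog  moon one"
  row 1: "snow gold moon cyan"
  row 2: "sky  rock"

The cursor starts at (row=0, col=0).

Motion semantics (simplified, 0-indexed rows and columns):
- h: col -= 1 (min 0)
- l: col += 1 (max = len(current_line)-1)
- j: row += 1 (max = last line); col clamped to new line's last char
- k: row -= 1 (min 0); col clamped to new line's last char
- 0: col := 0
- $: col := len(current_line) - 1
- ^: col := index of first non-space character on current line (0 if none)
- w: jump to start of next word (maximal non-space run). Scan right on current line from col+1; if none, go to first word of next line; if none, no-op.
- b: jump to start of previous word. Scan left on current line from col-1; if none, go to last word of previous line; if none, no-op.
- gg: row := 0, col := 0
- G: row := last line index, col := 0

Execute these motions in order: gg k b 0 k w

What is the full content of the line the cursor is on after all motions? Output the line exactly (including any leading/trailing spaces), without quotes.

After 1 (gg): row=0 col=0 char='o'
After 2 (k): row=0 col=0 char='o'
After 3 (b): row=0 col=0 char='o'
After 4 (0): row=0 col=0 char='o'
After 5 (k): row=0 col=0 char='o'
After 6 (w): row=0 col=5 char='d'

Answer: one  dog  moon one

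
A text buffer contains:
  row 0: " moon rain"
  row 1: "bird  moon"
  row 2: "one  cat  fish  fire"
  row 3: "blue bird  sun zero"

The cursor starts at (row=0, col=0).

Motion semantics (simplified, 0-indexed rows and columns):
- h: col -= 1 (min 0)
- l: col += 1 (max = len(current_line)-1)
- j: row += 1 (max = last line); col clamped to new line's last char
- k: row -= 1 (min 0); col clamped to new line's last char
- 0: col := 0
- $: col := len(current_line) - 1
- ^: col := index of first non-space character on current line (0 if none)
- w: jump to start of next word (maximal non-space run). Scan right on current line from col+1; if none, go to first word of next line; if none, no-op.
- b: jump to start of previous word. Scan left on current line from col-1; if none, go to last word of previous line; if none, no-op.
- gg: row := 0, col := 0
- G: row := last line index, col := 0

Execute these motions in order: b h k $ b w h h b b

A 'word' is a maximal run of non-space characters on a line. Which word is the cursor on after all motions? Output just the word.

After 1 (b): row=0 col=0 char='_'
After 2 (h): row=0 col=0 char='_'
After 3 (k): row=0 col=0 char='_'
After 4 ($): row=0 col=9 char='n'
After 5 (b): row=0 col=6 char='r'
After 6 (w): row=1 col=0 char='b'
After 7 (h): row=1 col=0 char='b'
After 8 (h): row=1 col=0 char='b'
After 9 (b): row=0 col=6 char='r'
After 10 (b): row=0 col=1 char='m'

Answer: moon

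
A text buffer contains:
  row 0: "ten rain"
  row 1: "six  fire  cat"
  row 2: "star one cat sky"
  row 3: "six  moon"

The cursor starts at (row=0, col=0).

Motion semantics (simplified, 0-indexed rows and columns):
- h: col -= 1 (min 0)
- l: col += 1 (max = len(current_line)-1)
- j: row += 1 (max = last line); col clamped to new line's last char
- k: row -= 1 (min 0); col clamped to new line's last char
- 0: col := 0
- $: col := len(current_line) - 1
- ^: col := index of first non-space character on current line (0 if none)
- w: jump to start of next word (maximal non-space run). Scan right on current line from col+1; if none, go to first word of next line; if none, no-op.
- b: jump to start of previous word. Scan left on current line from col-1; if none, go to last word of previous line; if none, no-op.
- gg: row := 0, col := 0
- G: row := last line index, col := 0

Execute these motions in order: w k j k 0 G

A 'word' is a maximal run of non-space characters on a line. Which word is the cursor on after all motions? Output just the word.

After 1 (w): row=0 col=4 char='r'
After 2 (k): row=0 col=4 char='r'
After 3 (j): row=1 col=4 char='_'
After 4 (k): row=0 col=4 char='r'
After 5 (0): row=0 col=0 char='t'
After 6 (G): row=3 col=0 char='s'

Answer: six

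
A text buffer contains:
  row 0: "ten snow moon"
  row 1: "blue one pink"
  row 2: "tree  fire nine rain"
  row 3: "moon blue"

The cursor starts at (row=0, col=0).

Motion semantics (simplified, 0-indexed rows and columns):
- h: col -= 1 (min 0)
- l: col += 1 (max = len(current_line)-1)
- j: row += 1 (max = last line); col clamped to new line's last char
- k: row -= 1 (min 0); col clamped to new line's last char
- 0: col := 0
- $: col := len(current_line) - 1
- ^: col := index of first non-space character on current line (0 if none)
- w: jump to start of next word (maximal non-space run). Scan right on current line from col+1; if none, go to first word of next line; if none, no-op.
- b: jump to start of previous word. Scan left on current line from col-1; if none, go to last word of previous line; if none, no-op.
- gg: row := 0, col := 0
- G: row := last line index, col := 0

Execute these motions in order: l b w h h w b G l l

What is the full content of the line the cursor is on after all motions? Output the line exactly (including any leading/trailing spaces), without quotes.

After 1 (l): row=0 col=1 char='e'
After 2 (b): row=0 col=0 char='t'
After 3 (w): row=0 col=4 char='s'
After 4 (h): row=0 col=3 char='_'
After 5 (h): row=0 col=2 char='n'
After 6 (w): row=0 col=4 char='s'
After 7 (b): row=0 col=0 char='t'
After 8 (G): row=3 col=0 char='m'
After 9 (l): row=3 col=1 char='o'
After 10 (l): row=3 col=2 char='o'

Answer: moon blue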